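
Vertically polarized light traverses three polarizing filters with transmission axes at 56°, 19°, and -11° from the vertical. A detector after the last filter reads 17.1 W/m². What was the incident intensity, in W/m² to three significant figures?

I₀ ≈ 114 W/m²

I₁ = I₀ cos²(56° − 0°) = I₀ cos²(56°) = 0.3127 I₀.
I₂ = I₁ cos²(19° − 56°) = 0.3127 I₀ · cos²(37°) = 0.1994 I₀.
I₃ = I₂ cos²(-11° − 19°) = 0.1994 I₀ · cos²(30°) = 0.1496 I₀.
So 17.1 W/m² = 0.1496 I₀, giving I₀ = 17.1/0.1496 = 114.3 W/m².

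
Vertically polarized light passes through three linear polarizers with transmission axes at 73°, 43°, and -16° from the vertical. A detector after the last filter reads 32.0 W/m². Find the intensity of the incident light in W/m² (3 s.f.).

I₀ ≈ 1880 W/m²

I₁ = I₀ cos²(73° − 0°) = I₀ cos²(73°) = 0.08548 I₀.
I₂ = I₁ cos²(43° − 73°) = 0.08548 I₀ · cos²(30°) = 0.06411 I₀.
I₃ = I₂ cos²(-16° − 43°) = 0.06411 I₀ · cos²(59°) = 0.01701 I₀.
So 32.0 W/m² = 0.01701 I₀, giving I₀ = 32.0/0.01701 = 1882 W/m².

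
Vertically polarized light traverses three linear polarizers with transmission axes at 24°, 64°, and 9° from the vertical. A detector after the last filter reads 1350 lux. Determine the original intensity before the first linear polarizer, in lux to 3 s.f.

I₀ ≈ 8380 lux

By Malus's law, I₁ = I₀ cos²(24° − 0°) = I₀ cos²(24°) = 0.8346 I₀.
I₂ = I₁ cos²(64° − 24°) = 0.8346 I₀ · cos²(40°) = 0.4897 I₀.
I₃ = I₂ cos²(9° − 64°) = 0.4897 I₀ · cos²(55°) = 0.1611 I₀.
So 1350 lux = 0.1611 I₀, giving I₀ = 1350/0.1611 = 8379 lux.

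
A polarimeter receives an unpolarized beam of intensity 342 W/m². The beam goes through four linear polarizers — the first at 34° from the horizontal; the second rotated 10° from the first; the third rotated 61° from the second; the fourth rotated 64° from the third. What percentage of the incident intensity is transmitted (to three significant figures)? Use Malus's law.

≈ 2.19%

Unpolarized light through the first polarizer → I₁ = 342 W/m²/2 = 171 W/m², polarized at 34°.
I₂ = I₁ · cos²(10°) = 171 · 0.9698 = 165.8 W/m².
I₃ = I₂ · cos²(61°) = 165.8 · 0.235 = 38.98 W/m².
I₄ = I₃ · cos²(64°) = 38.98 · 0.1922 = 7.491 W/m².
That is 2.19% of the incident intensity.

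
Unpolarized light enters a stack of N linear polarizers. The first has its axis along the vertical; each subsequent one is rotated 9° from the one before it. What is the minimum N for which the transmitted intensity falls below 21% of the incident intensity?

N = 37

First polarizer halves the unpolarized light: factor 1/2.
Each further stage multiplies by cos²(9°) = 0.9755.
After N polarizers: T = 0.5·0.9755^(N−1). Require T < 0.21 ⇒ N−1 > ln(0.21/0.5)/ln(0.9755) = 35.01, so N−1 ≥ 36 and N = 37.
Check: N=37 gives T = 0.2049 < 0.21; N=36 gives T = 0.2101.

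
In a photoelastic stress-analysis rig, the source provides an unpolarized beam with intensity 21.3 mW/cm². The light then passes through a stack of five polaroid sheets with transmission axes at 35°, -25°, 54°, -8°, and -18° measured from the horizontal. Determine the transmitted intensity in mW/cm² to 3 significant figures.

Unpolarized light through the first polarizer → I₁ = 21.3 mW/cm²/2 = 10.65 mW/cm², polarized at 35°.
I₂ = I₁ · cos²(60°) = 10.65 · 0.25 = 2.663 mW/cm².
I₃ = I₂ · cos²(79°) = 2.663 · 0.03641 = 0.09694 mW/cm².
I₄ = I₃ · cos²(62°) = 0.09694 · 0.2204 = 0.02137 mW/cm².
I₅ = I₄ · cos²(10°) = 0.02137 · 0.9698 = 0.02072 mW/cm².

I ≈ 0.0207 mW/cm²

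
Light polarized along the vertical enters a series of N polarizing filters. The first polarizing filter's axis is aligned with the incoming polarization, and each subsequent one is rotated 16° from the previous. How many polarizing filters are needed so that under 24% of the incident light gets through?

N = 20

First polarizer is aligned with the polarization: full transmission.
Each further stage multiplies by cos²(16°) = 0.924.
After N polarizers: T = 0.924^(N−1). Require T < 0.24 ⇒ N−1 > ln(0.24)/ln(0.924) = 18.06, so N−1 ≥ 19 and N = 20.
Check: N=20 gives T = 0.2228 < 0.24; N=19 gives T = 0.2412.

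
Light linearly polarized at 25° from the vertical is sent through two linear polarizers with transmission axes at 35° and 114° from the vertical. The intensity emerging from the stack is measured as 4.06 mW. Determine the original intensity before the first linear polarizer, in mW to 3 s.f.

I₁ = I₀ cos²(35° − 25°) = I₀ cos²(10°) = 0.9698 I₀.
I₂ = I₁ cos²(114° − 35°) = 0.9698 I₀ · cos²(79°) = 0.03531 I₀.
So 4.06 mW = 0.03531 I₀, giving I₀ = 4.06/0.03531 = 115 mW.

I₀ ≈ 115 mW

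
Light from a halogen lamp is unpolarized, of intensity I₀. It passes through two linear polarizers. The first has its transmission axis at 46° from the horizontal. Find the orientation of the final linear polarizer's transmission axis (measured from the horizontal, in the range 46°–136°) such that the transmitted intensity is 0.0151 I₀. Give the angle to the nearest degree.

Unpolarized light through the first polarizer → I₁ = ½ I₀, now polarized at 46°.
Need I₂/I₀ = 0.0151, so cos²(θ − 46°) = 0.0151 / 0.5 = 0.0302.
θ − 46° = arccos(√0.0302) = 80.0°, giving θ ≈ 46 + 80.0 = 126.0°.

θ ≈ 126°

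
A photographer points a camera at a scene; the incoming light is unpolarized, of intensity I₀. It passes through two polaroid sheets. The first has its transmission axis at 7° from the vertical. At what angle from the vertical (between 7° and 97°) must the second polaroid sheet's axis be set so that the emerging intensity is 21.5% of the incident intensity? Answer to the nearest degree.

θ ≈ 56°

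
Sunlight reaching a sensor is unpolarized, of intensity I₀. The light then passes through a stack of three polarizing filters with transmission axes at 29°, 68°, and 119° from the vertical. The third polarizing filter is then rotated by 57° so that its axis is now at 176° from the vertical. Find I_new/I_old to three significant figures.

I_new/I_old ≈ 0.241

Before rotation:
Unpolarized light through the first polarizer → I₁ = ½ I₀, now polarized at 29°.
I₂ = I₁ cos²(68° − 29°) = 0.5 I₀ · cos²(39°) = 0.302 I₀.
I₃ = I₂ cos²(119° − 68°) = 0.302 I₀ · cos²(51°) = 0.1196 I₀.
After rotation:
Unpolarized light through the first polarizer → I₁ = ½ I₀, now polarized at 29°.
I₂ = I₁ cos²(68° − 29°) = 0.5 I₀ · cos²(39°) = 0.302 I₀.
Angle between axes 2 and 3: 72°. I₃ = 0.302 I₀ · cos²(72°) = 0.02884 I₀.
Ratio = 0.02884 / 0.1196 = 0.2411.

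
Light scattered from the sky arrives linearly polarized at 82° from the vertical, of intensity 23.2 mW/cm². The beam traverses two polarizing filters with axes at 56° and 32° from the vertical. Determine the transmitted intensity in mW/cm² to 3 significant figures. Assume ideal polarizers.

I ≈ 15.6 mW/cm²

By Malus's law, I₁ = 23.2 mW/cm² · cos²(26°) = 18.74 mW/cm².
I₂ = I₁ · cos²(24°) = 18.74 · 0.8346 = 15.64 mW/cm².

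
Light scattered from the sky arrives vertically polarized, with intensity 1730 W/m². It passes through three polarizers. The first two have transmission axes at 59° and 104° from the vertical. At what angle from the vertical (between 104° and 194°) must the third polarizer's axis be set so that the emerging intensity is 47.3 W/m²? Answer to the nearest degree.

I₁ = I₀ cos²(59° − 0°) = I₀ cos²(59°) = 0.2653 I₀.
I₂ = I₁ cos²(104° − 59°) = 0.2653 I₀ · cos²(45°) = 0.1326 I₀.
Target fraction: 47.3 / 1730 W/m² = 0.02734 of I₀.
Need I₃/I₀ = 0.02734, so cos²(θ − 104°) = 0.02734 / 0.1326 = 0.2061.
θ − 104° = arccos(√0.2061) = 63.0°, giving θ ≈ 104 + 63.0 = 167.0°.

θ ≈ 167°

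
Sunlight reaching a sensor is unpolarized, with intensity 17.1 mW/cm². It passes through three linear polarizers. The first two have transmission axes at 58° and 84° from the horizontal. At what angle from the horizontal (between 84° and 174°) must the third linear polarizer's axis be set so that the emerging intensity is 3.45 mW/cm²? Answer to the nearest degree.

θ ≈ 129°

Unpolarized light through the first polarizer → I₁ = ½ I₀, now polarized at 58°.
I₂ = I₁ cos²(84° − 58°) = 0.5 I₀ · cos²(26°) = 0.4039 I₀.
Target fraction: 3.45 / 17.1 mW/cm² = 0.2018 of I₀.
Need I₃/I₀ = 0.2018, so cos²(θ − 84°) = 0.2018 / 0.4039 = 0.4995.
θ − 84° = arccos(√0.4995) = 45.0°, giving θ ≈ 84 + 45.0 = 129.0°.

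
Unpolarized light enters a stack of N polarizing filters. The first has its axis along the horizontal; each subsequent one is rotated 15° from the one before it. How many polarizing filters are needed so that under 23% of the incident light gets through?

First polarizer halves the unpolarized light: factor 1/2.
Each further stage multiplies by cos²(15°) = 0.933.
After N polarizers: T = 0.5·0.933^(N−1). Require T < 0.23 ⇒ N−1 > ln(0.23/0.5)/ln(0.933) = 11.20, so N−1 ≥ 12 and N = 13.
Check: N=13 gives T = 0.2176 < 0.23; N=12 gives T = 0.2332.

N = 13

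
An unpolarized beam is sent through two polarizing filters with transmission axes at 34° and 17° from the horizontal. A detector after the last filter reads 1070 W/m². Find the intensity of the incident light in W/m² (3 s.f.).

I₀ ≈ 2340 W/m²

Unpolarized light through the first polarizer → I₁ = ½ I₀, now polarized at 34°.
I₂ = I₁ cos²(17° − 34°) = 0.5 I₀ · cos²(17°) = 0.4573 I₀.
So 1070 W/m² = 0.4573 I₀, giving I₀ = 1070/0.4573 = 2340 W/m².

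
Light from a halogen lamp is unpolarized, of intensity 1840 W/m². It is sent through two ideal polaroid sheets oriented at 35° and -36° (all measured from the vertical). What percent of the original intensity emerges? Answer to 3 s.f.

≈ 5.30%

Unpolarized light through the first polarizer → I₁ = 1840 W/m²/2 = 920 W/m², polarized at 35°.
I₂ = I₁ · cos²(71°) = 920 · 0.106 = 97.52 W/m².
That is 5.3% of the incident intensity.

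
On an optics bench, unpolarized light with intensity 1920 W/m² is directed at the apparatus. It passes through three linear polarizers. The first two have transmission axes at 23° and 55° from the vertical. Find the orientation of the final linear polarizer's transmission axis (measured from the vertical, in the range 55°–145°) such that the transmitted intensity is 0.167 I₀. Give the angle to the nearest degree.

θ ≈ 102°

Unpolarized light through the first polarizer → I₁ = ½ I₀, now polarized at 23°.
I₂ = I₁ cos²(55° − 23°) = 0.5 I₀ · cos²(32°) = 0.3596 I₀.
Need I₃/I₀ = 0.167, so cos²(θ − 55°) = 0.167 / 0.3596 = 0.4644.
θ − 55° = arccos(√0.4644) = 47.0°, giving θ ≈ 55 + 47.0 = 102.0°.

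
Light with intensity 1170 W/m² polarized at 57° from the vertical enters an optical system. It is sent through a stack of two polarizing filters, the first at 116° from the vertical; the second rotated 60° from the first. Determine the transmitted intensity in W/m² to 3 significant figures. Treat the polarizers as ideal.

I ≈ 77.6 W/m²

By Malus's law, I₁ = 1170 W/m² · cos²(59°) = 310.4 W/m².
I₂ = I₁ · cos²(60°) = 310.4 · 0.25 = 77.59 W/m².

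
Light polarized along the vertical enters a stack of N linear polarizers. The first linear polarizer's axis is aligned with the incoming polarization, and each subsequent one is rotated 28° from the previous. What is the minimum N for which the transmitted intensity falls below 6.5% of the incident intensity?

First polarizer is aligned with the polarization: full transmission.
Each further stage multiplies by cos²(28°) = 0.7796.
After N polarizers: T = 0.7796^(N−1). Require T < 0.065 ⇒ N−1 > ln(0.065)/ln(0.7796) = 10.98, so N−1 ≥ 11 and N = 12.
Check: N=12 gives T = 0.06465 < 0.065; N=11 gives T = 0.08293.

N = 12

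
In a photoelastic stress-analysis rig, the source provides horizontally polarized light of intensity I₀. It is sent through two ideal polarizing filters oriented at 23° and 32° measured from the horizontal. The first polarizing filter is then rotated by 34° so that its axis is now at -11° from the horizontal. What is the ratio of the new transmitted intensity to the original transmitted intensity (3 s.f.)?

I_new/I_old ≈ 0.624

Before rotation:
By Malus's law, I₁ = I₀ cos²(23° − 0°) = I₀ cos²(23°) = 0.8473 I₀.
I₂ = I₁ cos²(32° − 23°) = 0.8473 I₀ · cos²(9°) = 0.8266 I₀.
After rotation:
I₁ = I₀ cos²(-11° − 0°) = I₀ cos²(11°) = 0.9636 I₀.
I₂ = I₁ cos²(32° + 11°) = 0.9636 I₀ · cos²(43°) = 0.5154 I₀.
Ratio = 0.5154 / 0.8266 = 0.6235.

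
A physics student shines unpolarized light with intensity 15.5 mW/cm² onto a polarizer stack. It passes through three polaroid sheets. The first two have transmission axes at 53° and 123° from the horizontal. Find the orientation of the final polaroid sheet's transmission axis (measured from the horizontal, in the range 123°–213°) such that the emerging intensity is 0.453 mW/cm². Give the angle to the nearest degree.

Unpolarized light through the first polarizer → I₁ = ½ I₀, now polarized at 53°.
I₂ = I₁ cos²(123° − 53°) = 0.5 I₀ · cos²(70°) = 0.05849 I₀.
Target fraction: 0.453 / 15.5 mW/cm² = 0.02923 of I₀.
Need I₃/I₀ = 0.02923, so cos²(θ − 123°) = 0.02923 / 0.05849 = 0.4997.
θ − 123° = arccos(√0.4997) = 45.0°, giving θ ≈ 123 + 45.0 = 168.0°.

θ ≈ 168°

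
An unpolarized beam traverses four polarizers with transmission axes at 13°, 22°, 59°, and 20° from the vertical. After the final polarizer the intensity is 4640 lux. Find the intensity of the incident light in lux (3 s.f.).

Unpolarized light through the first polarizer → I₁ = ½ I₀, now polarized at 13°.
I₂ = I₁ cos²(22° − 13°) = 0.5 I₀ · cos²(9°) = 0.4878 I₀.
I₃ = I₂ cos²(59° − 22°) = 0.4878 I₀ · cos²(37°) = 0.3111 I₀.
I₄ = I₃ cos²(20° − 59°) = 0.3111 I₀ · cos²(39°) = 0.1879 I₀.
So 4640 lux = 0.1879 I₀, giving I₀ = 4640/0.1879 = 2.469e+04 lux.

I₀ ≈ 2.47e4 lux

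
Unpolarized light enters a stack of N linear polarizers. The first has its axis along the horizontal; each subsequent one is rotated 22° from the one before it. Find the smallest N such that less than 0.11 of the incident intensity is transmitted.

First polarizer halves the unpolarized light: factor 1/2.
Each further stage multiplies by cos²(22°) = 0.8597.
After N polarizers: T = 0.5·0.8597^(N−1). Require T < 0.11 ⇒ N−1 > ln(0.11/0.5)/ln(0.8597) = 10.01, so N−1 ≥ 11 and N = 12.
Check: N=12 gives T = 0.09476 < 0.11; N=11 gives T = 0.1102.

N = 12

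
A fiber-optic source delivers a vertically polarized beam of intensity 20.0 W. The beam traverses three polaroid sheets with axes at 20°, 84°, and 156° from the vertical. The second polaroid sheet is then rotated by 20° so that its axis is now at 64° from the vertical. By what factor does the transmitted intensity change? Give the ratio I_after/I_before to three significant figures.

I_new/I_old ≈ 0.0343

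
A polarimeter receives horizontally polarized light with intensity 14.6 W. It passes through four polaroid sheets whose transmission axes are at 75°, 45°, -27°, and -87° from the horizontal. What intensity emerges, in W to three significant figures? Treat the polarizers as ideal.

I₁ = 14.6 W · cos²(75°) = 0.978 W.
I₂ = I₁ · cos²(30°) = 0.978 · 0.75 = 0.7335 W.
I₃ = I₂ · cos²(72°) = 0.7335 · 0.09549 = 0.07004 W.
I₄ = I₃ · cos²(60°) = 0.07004 · 0.25 = 0.01751 W.

I ≈ 0.0175 W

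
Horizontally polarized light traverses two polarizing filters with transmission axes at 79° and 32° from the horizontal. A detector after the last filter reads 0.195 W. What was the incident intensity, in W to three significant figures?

By Malus's law, I₁ = I₀ cos²(79° − 0°) = I₀ cos²(79°) = 0.03641 I₀.
I₂ = I₁ cos²(32° − 79°) = 0.03641 I₀ · cos²(47°) = 0.01693 I₀.
So 0.195 W = 0.01693 I₀, giving I₀ = 0.195/0.01693 = 11.52 W.

I₀ ≈ 11.5 W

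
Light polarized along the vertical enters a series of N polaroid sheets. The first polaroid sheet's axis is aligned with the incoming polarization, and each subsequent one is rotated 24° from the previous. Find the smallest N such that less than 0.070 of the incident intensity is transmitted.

N = 16

First polarizer is aligned with the polarization: full transmission.
Each further stage multiplies by cos²(24°) = 0.8346.
After N polarizers: T = 0.8346^(N−1). Require T < 0.070 ⇒ N−1 > ln(0.070)/ln(0.8346) = 14.70, so N−1 ≥ 15 and N = 16.
Check: N=16 gives T = 0.06636 < 0.070; N=15 gives T = 0.07951.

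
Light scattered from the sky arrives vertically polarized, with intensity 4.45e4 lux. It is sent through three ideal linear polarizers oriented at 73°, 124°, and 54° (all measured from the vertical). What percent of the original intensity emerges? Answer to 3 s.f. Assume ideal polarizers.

By Malus's law, I₁ = 4.45e4 lux · cos²(73°) = 3804 lux.
I₂ = I₁ · cos²(51°) = 3804 · 0.396 = 1507 lux.
I₃ = I₂ · cos²(70°) = 1507 · 0.117 = 176.2 lux.
That is 0.396% of the incident intensity.

≈ 0.396%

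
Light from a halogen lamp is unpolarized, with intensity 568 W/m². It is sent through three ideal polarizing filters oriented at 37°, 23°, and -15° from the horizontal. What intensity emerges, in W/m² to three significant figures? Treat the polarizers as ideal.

I ≈ 166 W/m²

Unpolarized light through the first polarizer → I₁ = 568 W/m²/2 = 284 W/m², polarized at 37°.
I₂ = I₁ · cos²(14°) = 284 · 0.9415 = 267.4 W/m².
I₃ = I₂ · cos²(38°) = 267.4 · 0.621 = 166 W/m².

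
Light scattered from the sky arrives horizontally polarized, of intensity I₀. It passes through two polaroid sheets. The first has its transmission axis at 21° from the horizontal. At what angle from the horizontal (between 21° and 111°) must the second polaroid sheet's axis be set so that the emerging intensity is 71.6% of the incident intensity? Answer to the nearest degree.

I₁ = I₀ cos²(21° − 0°) = I₀ cos²(21°) = 0.8716 I₀.
Need I₂/I₀ = 0.716, so cos²(θ − 21°) = 0.716 / 0.8716 = 0.8215.
θ − 21° = arccos(√0.8215) = 25.0°, giving θ ≈ 21 + 25.0 = 46.0°.

θ ≈ 46°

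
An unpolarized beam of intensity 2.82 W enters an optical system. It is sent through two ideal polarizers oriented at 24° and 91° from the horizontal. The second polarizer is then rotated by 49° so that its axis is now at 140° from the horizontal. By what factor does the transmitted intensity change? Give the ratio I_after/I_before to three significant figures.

I_new/I_old ≈ 1.26

Before rotation:
Unpolarized light through the first polarizer → I₁ = ½ I₀, now polarized at 24°.
I₂ = I₁ cos²(91° − 24°) = 0.5 I₀ · cos²(67°) = 0.07634 I₀.
After rotation:
Unpolarized light through the first polarizer → I₁ = ½ I₀, now polarized at 24°.
Angle between axes 1 and 2: 64°. I₂ = 0.5 I₀ · cos²(64°) = 0.09608 I₀.
Ratio = 0.09608 / 0.07634 = 1.259.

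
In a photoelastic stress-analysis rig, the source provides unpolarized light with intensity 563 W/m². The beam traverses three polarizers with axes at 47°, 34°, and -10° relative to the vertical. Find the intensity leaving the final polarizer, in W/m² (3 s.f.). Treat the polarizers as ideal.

Unpolarized light through the first polarizer → I₁ = 563 W/m²/2 = 281.5 W/m², polarized at 47°.
I₂ = I₁ · cos²(13°) = 281.5 · 0.9494 = 267.3 W/m².
I₃ = I₂ · cos²(44°) = 267.3 · 0.5174 = 138.3 W/m².

I ≈ 138 W/m²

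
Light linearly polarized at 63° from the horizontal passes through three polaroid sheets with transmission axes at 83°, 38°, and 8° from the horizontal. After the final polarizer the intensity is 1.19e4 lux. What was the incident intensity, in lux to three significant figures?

I₁ = I₀ cos²(83° − 63°) = I₀ cos²(20°) = 0.883 I₀.
I₂ = I₁ cos²(38° − 83°) = 0.883 I₀ · cos²(45°) = 0.4415 I₀.
I₃ = I₂ cos²(8° − 38°) = 0.4415 I₀ · cos²(30°) = 0.3311 I₀.
So 1.19e4 lux = 0.3311 I₀, giving I₀ = 1.19e4/0.3311 = 3.594e+04 lux.

I₀ ≈ 3.59e4 lux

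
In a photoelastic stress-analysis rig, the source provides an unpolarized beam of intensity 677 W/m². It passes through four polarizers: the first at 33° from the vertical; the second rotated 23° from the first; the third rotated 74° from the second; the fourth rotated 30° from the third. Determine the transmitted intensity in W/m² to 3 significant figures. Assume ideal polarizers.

Unpolarized light through the first polarizer → I₁ = 677 W/m²/2 = 338.5 W/m², polarized at 33°.
I₂ = I₁ · cos²(23°) = 338.5 · 0.8473 = 286.8 W/m².
I₃ = I₂ · cos²(74°) = 286.8 · 0.07598 = 21.79 W/m².
I₄ = I₃ · cos²(30°) = 21.79 · 0.75 = 16.34 W/m².

I ≈ 16.3 W/m²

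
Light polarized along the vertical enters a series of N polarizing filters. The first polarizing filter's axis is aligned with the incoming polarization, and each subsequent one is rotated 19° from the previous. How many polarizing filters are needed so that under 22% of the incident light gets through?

N = 15

First polarizer is aligned with the polarization: full transmission.
Each further stage multiplies by cos²(19°) = 0.894.
After N polarizers: T = 0.894^(N−1). Require T < 0.22 ⇒ N−1 > ln(0.22)/ln(0.894) = 13.51, so N−1 ≥ 14 and N = 15.
Check: N=15 gives T = 0.2083 < 0.22; N=14 gives T = 0.233.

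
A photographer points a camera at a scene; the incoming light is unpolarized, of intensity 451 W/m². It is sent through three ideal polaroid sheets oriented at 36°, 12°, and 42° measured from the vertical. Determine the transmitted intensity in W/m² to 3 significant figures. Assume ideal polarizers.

Unpolarized light through the first polarizer → I₁ = 451 W/m²/2 = 225.5 W/m², polarized at 36°.
I₂ = I₁ · cos²(24°) = 225.5 · 0.8346 = 188.2 W/m².
I₃ = I₂ · cos²(30°) = 188.2 · 0.75 = 141.1 W/m².

I ≈ 141 W/m²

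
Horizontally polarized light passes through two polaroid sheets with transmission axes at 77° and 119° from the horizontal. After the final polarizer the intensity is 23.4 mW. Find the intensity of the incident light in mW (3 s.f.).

By Malus's law, I₁ = I₀ cos²(77° − 0°) = I₀ cos²(77°) = 0.0506 I₀.
I₂ = I₁ cos²(119° − 77°) = 0.0506 I₀ · cos²(42°) = 0.02795 I₀.
So 23.4 mW = 0.02795 I₀, giving I₀ = 23.4/0.02795 = 837.3 mW.

I₀ ≈ 837 mW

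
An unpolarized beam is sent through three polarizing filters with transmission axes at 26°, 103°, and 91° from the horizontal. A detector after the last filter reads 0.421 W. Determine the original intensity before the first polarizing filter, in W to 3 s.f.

Unpolarized light through the first polarizer → I₁ = ½ I₀, now polarized at 26°.
I₂ = I₁ cos²(103° − 26°) = 0.5 I₀ · cos²(77°) = 0.0253 I₀.
I₃ = I₂ cos²(91° − 103°) = 0.0253 I₀ · cos²(12°) = 0.02421 I₀.
So 0.421 W = 0.02421 I₀, giving I₀ = 0.421/0.02421 = 17.39 W.

I₀ ≈ 17.4 W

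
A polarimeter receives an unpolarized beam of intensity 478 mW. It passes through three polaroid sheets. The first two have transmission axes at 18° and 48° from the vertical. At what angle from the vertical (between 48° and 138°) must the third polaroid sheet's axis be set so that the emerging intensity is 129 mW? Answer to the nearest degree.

Unpolarized light through the first polarizer → I₁ = ½ I₀, now polarized at 18°.
I₂ = I₁ cos²(48° − 18°) = 0.5 I₀ · cos²(30°) = 0.375 I₀.
Target fraction: 129 / 478 mW = 0.2699 of I₀.
Need I₃/I₀ = 0.2699, so cos²(θ − 48°) = 0.2699 / 0.375 = 0.7197.
θ − 48° = arccos(√0.7197) = 32.0°, giving θ ≈ 48 + 32.0 = 80.0°.

θ ≈ 80°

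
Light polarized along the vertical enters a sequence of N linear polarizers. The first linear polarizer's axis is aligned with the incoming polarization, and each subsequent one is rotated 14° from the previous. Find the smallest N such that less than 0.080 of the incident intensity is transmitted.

N = 43

First polarizer is aligned with the polarization: full transmission.
Each further stage multiplies by cos²(14°) = 0.9415.
After N polarizers: T = 0.9415^(N−1). Require T < 0.080 ⇒ N−1 > ln(0.080)/ln(0.9415) = 41.88, so N−1 ≥ 42 and N = 43.
Check: N=43 gives T = 0.07942 < 0.080; N=42 gives T = 0.08436.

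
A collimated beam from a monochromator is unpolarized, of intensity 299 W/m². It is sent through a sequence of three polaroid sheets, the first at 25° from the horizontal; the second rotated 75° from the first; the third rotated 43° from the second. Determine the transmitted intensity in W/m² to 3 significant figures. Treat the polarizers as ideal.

Unpolarized light through the first polarizer → I₁ = 299 W/m²/2 = 149.5 W/m², polarized at 25°.
I₂ = I₁ · cos²(75°) = 149.5 · 0.06699 = 10.01 W/m².
I₃ = I₂ · cos²(43°) = 10.01 · 0.5349 = 5.357 W/m².

I ≈ 5.36 W/m²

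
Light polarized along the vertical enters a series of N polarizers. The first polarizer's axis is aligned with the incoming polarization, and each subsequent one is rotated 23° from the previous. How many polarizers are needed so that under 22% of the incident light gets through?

First polarizer is aligned with the polarization: full transmission.
Each further stage multiplies by cos²(23°) = 0.8473.
After N polarizers: T = 0.8473^(N−1). Require T < 0.22 ⇒ N−1 > ln(0.22)/ln(0.8473) = 9.14, so N−1 ≥ 10 and N = 11.
Check: N=11 gives T = 0.1908 < 0.22; N=10 gives T = 0.2251.

N = 11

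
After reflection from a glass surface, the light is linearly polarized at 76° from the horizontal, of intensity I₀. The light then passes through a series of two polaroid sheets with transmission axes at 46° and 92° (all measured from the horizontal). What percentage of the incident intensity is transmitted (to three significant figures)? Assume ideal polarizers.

By Malus's law, I₁ = I₀ cos²(46° − 76°) = I₀ cos²(30°) = 0.75 I₀.
I₂ = I₁ cos²(92° − 46°) = 0.75 I₀ · cos²(46°) = 0.3619 I₀.
That is 36.19% of the incident intensity.

≈ 36.2%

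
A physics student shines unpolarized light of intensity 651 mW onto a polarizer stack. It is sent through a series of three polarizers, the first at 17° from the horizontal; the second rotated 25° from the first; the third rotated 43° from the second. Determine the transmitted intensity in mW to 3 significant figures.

I ≈ 143 mW

Unpolarized light through the first polarizer → I₁ = 651 mW/2 = 325.5 mW, polarized at 17°.
I₂ = I₁ · cos²(25°) = 325.5 · 0.8214 = 267.4 mW.
I₃ = I₂ · cos²(43°) = 267.4 · 0.5349 = 143 mW.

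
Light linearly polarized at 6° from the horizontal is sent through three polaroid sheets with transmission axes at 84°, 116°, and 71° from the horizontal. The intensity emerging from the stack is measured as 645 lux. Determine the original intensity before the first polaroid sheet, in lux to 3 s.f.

I₀ ≈ 4.15e4 lux

I₁ = I₀ cos²(84° − 6°) = I₀ cos²(78°) = 0.04323 I₀.
I₂ = I₁ cos²(116° − 84°) = 0.04323 I₀ · cos²(32°) = 0.03109 I₀.
I₃ = I₂ cos²(71° − 116°) = 0.03109 I₀ · cos²(45°) = 0.01554 I₀.
So 645 lux = 0.01554 I₀, giving I₀ = 645/0.01554 = 4.149e+04 lux.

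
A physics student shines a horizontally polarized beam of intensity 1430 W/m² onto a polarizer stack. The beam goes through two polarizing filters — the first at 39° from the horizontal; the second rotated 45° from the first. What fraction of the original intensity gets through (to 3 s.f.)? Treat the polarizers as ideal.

By Malus's law, I₁ = 1430 W/m² · cos²(39°) = 863.7 W/m².
I₂ = I₁ · cos²(45°) = 863.7 · 0.5 = 431.8 W/m².
Transmitted fraction = 0.302.

I/I₀ ≈ 0.302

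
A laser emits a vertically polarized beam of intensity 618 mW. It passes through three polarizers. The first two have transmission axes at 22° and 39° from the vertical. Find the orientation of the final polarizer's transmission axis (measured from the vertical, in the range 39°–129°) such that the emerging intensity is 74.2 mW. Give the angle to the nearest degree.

By Malus's law, I₁ = I₀ cos²(22° − 0°) = I₀ cos²(22°) = 0.8597 I₀.
I₂ = I₁ cos²(39° − 22°) = 0.8597 I₀ · cos²(17°) = 0.7862 I₀.
Target fraction: 74.2 / 618 mW = 0.1201 of I₀.
Need I₃/I₀ = 0.1201, so cos²(θ − 39°) = 0.1201 / 0.7862 = 0.1527.
θ − 39° = arccos(√0.1527) = 67.0°, giving θ ≈ 39 + 67.0 = 106.0°.

θ ≈ 106°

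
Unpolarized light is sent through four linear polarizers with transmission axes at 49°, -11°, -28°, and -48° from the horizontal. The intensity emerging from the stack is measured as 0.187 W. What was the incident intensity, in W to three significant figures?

I₀ ≈ 1.85 W

Unpolarized light through the first polarizer → I₁ = ½ I₀, now polarized at 49°.
I₂ = I₁ cos²(-11° − 49°) = 0.5 I₀ · cos²(60°) = 0.125 I₀.
I₃ = I₂ cos²(-28° + 11°) = 0.125 I₀ · cos²(17°) = 0.1143 I₀.
I₄ = I₃ cos²(-48° + 28°) = 0.1143 I₀ · cos²(20°) = 0.1009 I₀.
So 0.187 W = 0.1009 I₀, giving I₀ = 0.187/0.1009 = 1.853 W.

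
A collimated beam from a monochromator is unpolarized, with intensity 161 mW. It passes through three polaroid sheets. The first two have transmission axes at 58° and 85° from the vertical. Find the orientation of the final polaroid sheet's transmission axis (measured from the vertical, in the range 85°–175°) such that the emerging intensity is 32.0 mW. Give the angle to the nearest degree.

Unpolarized light through the first polarizer → I₁ = ½ I₀, now polarized at 58°.
I₂ = I₁ cos²(85° − 58°) = 0.5 I₀ · cos²(27°) = 0.3969 I₀.
Target fraction: 32.0 / 161 mW = 0.1988 of I₀.
Need I₃/I₀ = 0.1988, so cos²(θ − 85°) = 0.1988 / 0.3969 = 0.5007.
θ − 85° = arccos(√0.5007) = 45.0°, giving θ ≈ 85 + 45.0 = 130.0°.

θ ≈ 130°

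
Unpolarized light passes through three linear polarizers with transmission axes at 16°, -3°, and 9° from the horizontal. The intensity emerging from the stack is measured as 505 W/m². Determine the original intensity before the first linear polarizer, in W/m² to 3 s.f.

I₀ ≈ 1180 W/m²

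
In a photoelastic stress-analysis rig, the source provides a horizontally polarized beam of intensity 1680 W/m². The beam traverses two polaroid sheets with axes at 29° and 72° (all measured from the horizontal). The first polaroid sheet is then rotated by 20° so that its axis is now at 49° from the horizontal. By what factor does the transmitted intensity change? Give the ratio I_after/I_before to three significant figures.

I_new/I_old ≈ 0.891

Before rotation:
By Malus's law, I₁ = I₀ cos²(29° − 0°) = I₀ cos²(29°) = 0.765 I₀.
I₂ = I₁ cos²(72° − 29°) = 0.765 I₀ · cos²(43°) = 0.4092 I₀.
After rotation:
I₁ = I₀ cos²(49° − 0°) = I₀ cos²(49°) = 0.4304 I₀.
I₂ = I₁ cos²(72° − 49°) = 0.4304 I₀ · cos²(23°) = 0.3647 I₀.
Ratio = 0.3647 / 0.4092 = 0.8913.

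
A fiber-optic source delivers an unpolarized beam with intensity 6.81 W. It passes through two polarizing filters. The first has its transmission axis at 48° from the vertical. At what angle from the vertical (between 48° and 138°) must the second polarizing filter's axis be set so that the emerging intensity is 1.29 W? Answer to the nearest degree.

θ ≈ 100°

Unpolarized light through the first polarizer → I₁ = ½ I₀, now polarized at 48°.
Target fraction: 1.29 / 6.81 W = 0.1894 of I₀.
Need I₂/I₀ = 0.1894, so cos²(θ − 48°) = 0.1894 / 0.5 = 0.3789.
θ − 48° = arccos(√0.3789) = 52.0°, giving θ ≈ 48 + 52.0 = 100.0°.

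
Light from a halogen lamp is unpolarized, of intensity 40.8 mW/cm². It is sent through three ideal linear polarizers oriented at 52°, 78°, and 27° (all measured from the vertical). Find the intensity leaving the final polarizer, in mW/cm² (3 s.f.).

I ≈ 6.53 mW/cm²

Unpolarized light through the first polarizer → I₁ = 40.8 mW/cm²/2 = 20.4 mW/cm², polarized at 52°.
I₂ = I₁ · cos²(26°) = 20.4 · 0.8078 = 16.48 mW/cm².
I₃ = I₂ · cos²(51°) = 16.48 · 0.396 = 6.527 mW/cm².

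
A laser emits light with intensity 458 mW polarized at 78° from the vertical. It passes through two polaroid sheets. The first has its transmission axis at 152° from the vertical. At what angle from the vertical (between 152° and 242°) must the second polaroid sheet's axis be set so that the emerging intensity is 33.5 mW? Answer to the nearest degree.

θ ≈ 163°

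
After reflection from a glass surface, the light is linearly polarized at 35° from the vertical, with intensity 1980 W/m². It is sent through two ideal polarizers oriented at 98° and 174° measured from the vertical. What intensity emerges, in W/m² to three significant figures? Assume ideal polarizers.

I ≈ 23.9 W/m²

By Malus's law, I₁ = 1980 W/m² · cos²(63°) = 408.1 W/m².
I₂ = I₁ · cos²(76°) = 408.1 · 0.05853 = 23.88 W/m².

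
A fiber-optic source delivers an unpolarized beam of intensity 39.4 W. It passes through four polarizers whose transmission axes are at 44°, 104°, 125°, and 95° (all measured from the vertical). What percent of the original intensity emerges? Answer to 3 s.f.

≈ 8.17%

Unpolarized light through the first polarizer → I₁ = 39.4 W/2 = 19.7 W, polarized at 44°.
I₂ = I₁ · cos²(60°) = 19.7 · 0.25 = 4.925 W.
I₃ = I₂ · cos²(21°) = 4.925 · 0.8716 = 4.292 W.
I₄ = I₃ · cos²(30°) = 4.292 · 0.75 = 3.219 W.
That is 8.171% of the incident intensity.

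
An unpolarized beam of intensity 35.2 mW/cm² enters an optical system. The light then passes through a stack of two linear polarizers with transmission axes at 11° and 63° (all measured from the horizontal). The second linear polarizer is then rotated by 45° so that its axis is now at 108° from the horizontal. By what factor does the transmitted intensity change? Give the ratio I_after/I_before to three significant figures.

I_new/I_old ≈ 0.0392

Before rotation:
Unpolarized light through the first polarizer → I₁ = ½ I₀, now polarized at 11°.
I₂ = I₁ cos²(63° − 11°) = 0.5 I₀ · cos²(52°) = 0.1895 I₀.
After rotation:
Unpolarized light through the first polarizer → I₁ = ½ I₀, now polarized at 11°.
Angle between axes 1 and 2: 83°. I₂ = 0.5 I₀ · cos²(83°) = 0.007426 I₀.
Ratio = 0.007426 / 0.1895 = 0.03918.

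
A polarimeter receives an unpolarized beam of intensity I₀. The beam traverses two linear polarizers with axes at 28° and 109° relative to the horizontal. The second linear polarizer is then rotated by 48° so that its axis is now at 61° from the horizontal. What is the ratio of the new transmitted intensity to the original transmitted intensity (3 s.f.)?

I_new/I_old ≈ 28.7

Before rotation:
Unpolarized light through the first polarizer → I₁ = ½ I₀, now polarized at 28°.
I₂ = I₁ cos²(109° − 28°) = 0.5 I₀ · cos²(81°) = 0.01224 I₀.
After rotation:
Unpolarized light through the first polarizer → I₁ = ½ I₀, now polarized at 28°.
I₂ = I₁ cos²(61° − 28°) = 0.5 I₀ · cos²(33°) = 0.3517 I₀.
Ratio = 0.3517 / 0.01224 = 28.74.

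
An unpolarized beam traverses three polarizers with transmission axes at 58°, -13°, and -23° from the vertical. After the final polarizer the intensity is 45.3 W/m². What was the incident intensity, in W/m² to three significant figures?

I₀ ≈ 881 W/m²

Unpolarized light through the first polarizer → I₁ = ½ I₀, now polarized at 58°.
I₂ = I₁ cos²(-13° − 58°) = 0.5 I₀ · cos²(71°) = 0.053 I₀.
I₃ = I₂ cos²(-23° + 13°) = 0.053 I₀ · cos²(10°) = 0.0514 I₀.
So 45.3 W/m² = 0.0514 I₀, giving I₀ = 45.3/0.0514 = 881.3 W/m².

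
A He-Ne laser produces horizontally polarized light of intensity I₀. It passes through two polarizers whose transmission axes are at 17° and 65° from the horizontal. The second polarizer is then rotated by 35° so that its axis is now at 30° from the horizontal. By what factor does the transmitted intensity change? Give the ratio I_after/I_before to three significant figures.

Before rotation:
I₁ = I₀ cos²(17° − 0°) = I₀ cos²(17°) = 0.9145 I₀.
I₂ = I₁ cos²(65° − 17°) = 0.9145 I₀ · cos²(48°) = 0.4095 I₀.
After rotation:
I₁ = I₀ cos²(17° − 0°) = I₀ cos²(17°) = 0.9145 I₀.
I₂ = I₁ cos²(30° − 17°) = 0.9145 I₀ · cos²(13°) = 0.8682 I₀.
Ratio = 0.8682 / 0.4095 = 2.12.

I_new/I_old ≈ 2.12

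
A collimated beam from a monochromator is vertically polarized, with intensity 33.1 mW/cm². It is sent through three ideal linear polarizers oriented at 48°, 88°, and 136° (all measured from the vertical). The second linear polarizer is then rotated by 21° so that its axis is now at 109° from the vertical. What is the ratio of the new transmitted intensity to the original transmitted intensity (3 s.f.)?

I_new/I_old ≈ 0.710

Before rotation:
By Malus's law, I₁ = I₀ cos²(48° − 0°) = I₀ cos²(48°) = 0.4477 I₀.
I₂ = I₁ cos²(88° − 48°) = 0.4477 I₀ · cos²(40°) = 0.2627 I₀.
I₃ = I₂ cos²(136° − 88°) = 0.2627 I₀ · cos²(48°) = 0.1176 I₀.
After rotation:
I₁ = I₀ cos²(48° − 0°) = I₀ cos²(48°) = 0.4477 I₀.
I₂ = I₁ cos²(109° − 48°) = 0.4477 I₀ · cos²(61°) = 0.1052 I₀.
I₃ = I₂ cos²(136° − 109°) = 0.1052 I₀ · cos²(27°) = 0.08355 I₀.
Ratio = 0.08355 / 0.1176 = 0.7102.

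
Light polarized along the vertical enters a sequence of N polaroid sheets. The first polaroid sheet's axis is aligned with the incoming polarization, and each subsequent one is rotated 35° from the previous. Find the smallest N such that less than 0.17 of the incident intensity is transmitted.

First polarizer is aligned with the polarization: full transmission.
Each further stage multiplies by cos²(35°) = 0.671.
After N polarizers: T = 0.671^(N−1). Require T < 0.17 ⇒ N−1 > ln(0.17)/ln(0.671) = 4.44, so N−1 ≥ 5 and N = 6.
Check: N=6 gives T = 0.136 < 0.17; N=5 gives T = 0.2027.

N = 6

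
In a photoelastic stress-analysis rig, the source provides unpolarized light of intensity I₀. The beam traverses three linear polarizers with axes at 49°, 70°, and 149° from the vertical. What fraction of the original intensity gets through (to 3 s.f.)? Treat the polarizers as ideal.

≈ 0.0159 I₀

Unpolarized light through the first polarizer → I₁ = ½ I₀, now polarized at 49°.
I₂ = I₁ cos²(70° − 49°) = 0.5 I₀ · cos²(21°) = 0.4358 I₀.
I₃ = I₂ cos²(149° − 70°) = 0.4358 I₀ · cos²(79°) = 0.01587 I₀.
Transmitted fraction = 0.01587.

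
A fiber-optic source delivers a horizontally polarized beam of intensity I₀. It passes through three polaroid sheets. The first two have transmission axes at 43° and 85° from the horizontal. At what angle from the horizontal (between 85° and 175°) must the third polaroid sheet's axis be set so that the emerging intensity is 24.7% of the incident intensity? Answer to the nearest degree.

θ ≈ 109°

By Malus's law, I₁ = I₀ cos²(43° − 0°) = I₀ cos²(43°) = 0.5349 I₀.
I₂ = I₁ cos²(85° − 43°) = 0.5349 I₀ · cos²(42°) = 0.2954 I₀.
Need I₃/I₀ = 0.247, so cos²(θ − 85°) = 0.247 / 0.2954 = 0.8362.
θ − 85° = arccos(√0.8362) = 23.9°, giving θ ≈ 85 + 23.9 = 108.9°.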